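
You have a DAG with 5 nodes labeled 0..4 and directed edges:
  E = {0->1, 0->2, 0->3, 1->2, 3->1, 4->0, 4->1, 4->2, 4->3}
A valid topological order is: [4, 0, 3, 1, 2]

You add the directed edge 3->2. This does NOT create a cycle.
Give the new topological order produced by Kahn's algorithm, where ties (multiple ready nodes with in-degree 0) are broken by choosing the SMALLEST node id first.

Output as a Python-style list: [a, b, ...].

Old toposort: [4, 0, 3, 1, 2]
Added edge: 3->2
Position of 3 (2) < position of 2 (4). Old order still valid.
Run Kahn's algorithm (break ties by smallest node id):
  initial in-degrees: [1, 3, 4, 2, 0]
  ready (indeg=0): [4]
  pop 4: indeg[0]->0; indeg[1]->2; indeg[2]->3; indeg[3]->1 | ready=[0] | order so far=[4]
  pop 0: indeg[1]->1; indeg[2]->2; indeg[3]->0 | ready=[3] | order so far=[4, 0]
  pop 3: indeg[1]->0; indeg[2]->1 | ready=[1] | order so far=[4, 0, 3]
  pop 1: indeg[2]->0 | ready=[2] | order so far=[4, 0, 3, 1]
  pop 2: no out-edges | ready=[] | order so far=[4, 0, 3, 1, 2]
  Result: [4, 0, 3, 1, 2]

Answer: [4, 0, 3, 1, 2]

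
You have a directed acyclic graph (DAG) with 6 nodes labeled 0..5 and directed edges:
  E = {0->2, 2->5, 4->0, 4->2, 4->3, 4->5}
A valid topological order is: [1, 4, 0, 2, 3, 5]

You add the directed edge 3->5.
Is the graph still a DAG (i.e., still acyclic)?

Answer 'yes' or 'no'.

Given toposort: [1, 4, 0, 2, 3, 5]
Position of 3: index 4; position of 5: index 5
New edge 3->5: forward
Forward edge: respects the existing order. Still a DAG, same toposort still valid.
Still a DAG? yes

Answer: yes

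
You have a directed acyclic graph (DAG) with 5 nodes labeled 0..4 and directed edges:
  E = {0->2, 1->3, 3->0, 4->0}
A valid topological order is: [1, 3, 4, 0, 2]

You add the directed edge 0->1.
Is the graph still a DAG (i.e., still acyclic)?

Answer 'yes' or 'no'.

Answer: no

Derivation:
Given toposort: [1, 3, 4, 0, 2]
Position of 0: index 3; position of 1: index 0
New edge 0->1: backward (u after v in old order)
Backward edge: old toposort is now invalid. Check if this creates a cycle.
Does 1 already reach 0? Reachable from 1: [0, 1, 2, 3]. YES -> cycle!
Still a DAG? no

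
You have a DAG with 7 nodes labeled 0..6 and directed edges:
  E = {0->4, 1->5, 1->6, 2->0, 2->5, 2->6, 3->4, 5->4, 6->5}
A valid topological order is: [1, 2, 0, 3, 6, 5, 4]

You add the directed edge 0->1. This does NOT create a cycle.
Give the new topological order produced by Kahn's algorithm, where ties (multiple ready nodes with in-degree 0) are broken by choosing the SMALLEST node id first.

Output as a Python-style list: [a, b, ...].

Answer: [2, 0, 1, 3, 6, 5, 4]

Derivation:
Old toposort: [1, 2, 0, 3, 6, 5, 4]
Added edge: 0->1
Position of 0 (2) > position of 1 (0). Must reorder: 0 must now come before 1.
Run Kahn's algorithm (break ties by smallest node id):
  initial in-degrees: [1, 1, 0, 0, 3, 3, 2]
  ready (indeg=0): [2, 3]
  pop 2: indeg[0]->0; indeg[5]->2; indeg[6]->1 | ready=[0, 3] | order so far=[2]
  pop 0: indeg[1]->0; indeg[4]->2 | ready=[1, 3] | order so far=[2, 0]
  pop 1: indeg[5]->1; indeg[6]->0 | ready=[3, 6] | order so far=[2, 0, 1]
  pop 3: indeg[4]->1 | ready=[6] | order so far=[2, 0, 1, 3]
  pop 6: indeg[5]->0 | ready=[5] | order so far=[2, 0, 1, 3, 6]
  pop 5: indeg[4]->0 | ready=[4] | order so far=[2, 0, 1, 3, 6, 5]
  pop 4: no out-edges | ready=[] | order so far=[2, 0, 1, 3, 6, 5, 4]
  Result: [2, 0, 1, 3, 6, 5, 4]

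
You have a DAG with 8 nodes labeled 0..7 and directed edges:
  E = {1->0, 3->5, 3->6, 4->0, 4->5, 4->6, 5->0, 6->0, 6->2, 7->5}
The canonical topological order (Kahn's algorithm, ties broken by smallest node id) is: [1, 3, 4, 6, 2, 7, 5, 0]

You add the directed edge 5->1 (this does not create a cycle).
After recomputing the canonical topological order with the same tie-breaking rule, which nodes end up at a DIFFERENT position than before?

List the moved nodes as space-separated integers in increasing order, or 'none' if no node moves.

Answer: 1 2 3 4 5 6 7

Derivation:
Old toposort: [1, 3, 4, 6, 2, 7, 5, 0]
Added edge 5->1
Recompute Kahn (smallest-id tiebreak):
  initial in-degrees: [4, 1, 1, 0, 0, 3, 2, 0]
  ready (indeg=0): [3, 4, 7]
  pop 3: indeg[5]->2; indeg[6]->1 | ready=[4, 7] | order so far=[3]
  pop 4: indeg[0]->3; indeg[5]->1; indeg[6]->0 | ready=[6, 7] | order so far=[3, 4]
  pop 6: indeg[0]->2; indeg[2]->0 | ready=[2, 7] | order so far=[3, 4, 6]
  pop 2: no out-edges | ready=[7] | order so far=[3, 4, 6, 2]
  pop 7: indeg[5]->0 | ready=[5] | order so far=[3, 4, 6, 2, 7]
  pop 5: indeg[0]->1; indeg[1]->0 | ready=[1] | order so far=[3, 4, 6, 2, 7, 5]
  pop 1: indeg[0]->0 | ready=[0] | order so far=[3, 4, 6, 2, 7, 5, 1]
  pop 0: no out-edges | ready=[] | order so far=[3, 4, 6, 2, 7, 5, 1, 0]
New canonical toposort: [3, 4, 6, 2, 7, 5, 1, 0]
Compare positions:
  Node 0: index 7 -> 7 (same)
  Node 1: index 0 -> 6 (moved)
  Node 2: index 4 -> 3 (moved)
  Node 3: index 1 -> 0 (moved)
  Node 4: index 2 -> 1 (moved)
  Node 5: index 6 -> 5 (moved)
  Node 6: index 3 -> 2 (moved)
  Node 7: index 5 -> 4 (moved)
Nodes that changed position: 1 2 3 4 5 6 7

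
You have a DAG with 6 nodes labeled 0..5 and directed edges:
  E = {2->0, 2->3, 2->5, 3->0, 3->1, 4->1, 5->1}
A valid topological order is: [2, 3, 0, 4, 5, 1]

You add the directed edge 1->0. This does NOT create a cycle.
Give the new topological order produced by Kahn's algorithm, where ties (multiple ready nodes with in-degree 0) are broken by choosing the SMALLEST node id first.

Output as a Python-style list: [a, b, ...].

Old toposort: [2, 3, 0, 4, 5, 1]
Added edge: 1->0
Position of 1 (5) > position of 0 (2). Must reorder: 1 must now come before 0.
Run Kahn's algorithm (break ties by smallest node id):
  initial in-degrees: [3, 3, 0, 1, 0, 1]
  ready (indeg=0): [2, 4]
  pop 2: indeg[0]->2; indeg[3]->0; indeg[5]->0 | ready=[3, 4, 5] | order so far=[2]
  pop 3: indeg[0]->1; indeg[1]->2 | ready=[4, 5] | order so far=[2, 3]
  pop 4: indeg[1]->1 | ready=[5] | order so far=[2, 3, 4]
  pop 5: indeg[1]->0 | ready=[1] | order so far=[2, 3, 4, 5]
  pop 1: indeg[0]->0 | ready=[0] | order so far=[2, 3, 4, 5, 1]
  pop 0: no out-edges | ready=[] | order so far=[2, 3, 4, 5, 1, 0]
  Result: [2, 3, 4, 5, 1, 0]

Answer: [2, 3, 4, 5, 1, 0]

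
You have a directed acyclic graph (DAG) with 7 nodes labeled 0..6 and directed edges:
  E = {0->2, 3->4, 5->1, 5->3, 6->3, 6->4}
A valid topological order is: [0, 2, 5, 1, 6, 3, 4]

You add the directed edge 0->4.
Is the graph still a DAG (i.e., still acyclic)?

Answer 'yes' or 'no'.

Given toposort: [0, 2, 5, 1, 6, 3, 4]
Position of 0: index 0; position of 4: index 6
New edge 0->4: forward
Forward edge: respects the existing order. Still a DAG, same toposort still valid.
Still a DAG? yes

Answer: yes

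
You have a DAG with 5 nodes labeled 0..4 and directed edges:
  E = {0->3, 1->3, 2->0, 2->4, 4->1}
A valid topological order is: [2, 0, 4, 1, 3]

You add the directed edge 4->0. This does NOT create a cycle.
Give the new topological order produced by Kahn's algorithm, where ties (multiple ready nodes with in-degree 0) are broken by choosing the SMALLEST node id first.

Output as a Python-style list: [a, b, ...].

Old toposort: [2, 0, 4, 1, 3]
Added edge: 4->0
Position of 4 (2) > position of 0 (1). Must reorder: 4 must now come before 0.
Run Kahn's algorithm (break ties by smallest node id):
  initial in-degrees: [2, 1, 0, 2, 1]
  ready (indeg=0): [2]
  pop 2: indeg[0]->1; indeg[4]->0 | ready=[4] | order so far=[2]
  pop 4: indeg[0]->0; indeg[1]->0 | ready=[0, 1] | order so far=[2, 4]
  pop 0: indeg[3]->1 | ready=[1] | order so far=[2, 4, 0]
  pop 1: indeg[3]->0 | ready=[3] | order so far=[2, 4, 0, 1]
  pop 3: no out-edges | ready=[] | order so far=[2, 4, 0, 1, 3]
  Result: [2, 4, 0, 1, 3]

Answer: [2, 4, 0, 1, 3]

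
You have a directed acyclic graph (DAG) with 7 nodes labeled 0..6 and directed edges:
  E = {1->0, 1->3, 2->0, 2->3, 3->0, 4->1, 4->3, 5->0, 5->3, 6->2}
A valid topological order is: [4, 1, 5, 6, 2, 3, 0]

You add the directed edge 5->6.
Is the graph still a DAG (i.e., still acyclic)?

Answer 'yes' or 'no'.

Answer: yes

Derivation:
Given toposort: [4, 1, 5, 6, 2, 3, 0]
Position of 5: index 2; position of 6: index 3
New edge 5->6: forward
Forward edge: respects the existing order. Still a DAG, same toposort still valid.
Still a DAG? yes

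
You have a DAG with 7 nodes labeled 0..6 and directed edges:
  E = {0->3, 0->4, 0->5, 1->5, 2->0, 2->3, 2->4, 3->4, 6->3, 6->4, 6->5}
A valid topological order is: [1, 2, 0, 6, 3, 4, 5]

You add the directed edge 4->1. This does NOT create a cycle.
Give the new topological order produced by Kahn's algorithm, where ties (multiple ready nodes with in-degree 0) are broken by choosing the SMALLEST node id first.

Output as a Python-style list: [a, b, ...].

Old toposort: [1, 2, 0, 6, 3, 4, 5]
Added edge: 4->1
Position of 4 (5) > position of 1 (0). Must reorder: 4 must now come before 1.
Run Kahn's algorithm (break ties by smallest node id):
  initial in-degrees: [1, 1, 0, 3, 4, 3, 0]
  ready (indeg=0): [2, 6]
  pop 2: indeg[0]->0; indeg[3]->2; indeg[4]->3 | ready=[0, 6] | order so far=[2]
  pop 0: indeg[3]->1; indeg[4]->2; indeg[5]->2 | ready=[6] | order so far=[2, 0]
  pop 6: indeg[3]->0; indeg[4]->1; indeg[5]->1 | ready=[3] | order so far=[2, 0, 6]
  pop 3: indeg[4]->0 | ready=[4] | order so far=[2, 0, 6, 3]
  pop 4: indeg[1]->0 | ready=[1] | order so far=[2, 0, 6, 3, 4]
  pop 1: indeg[5]->0 | ready=[5] | order so far=[2, 0, 6, 3, 4, 1]
  pop 5: no out-edges | ready=[] | order so far=[2, 0, 6, 3, 4, 1, 5]
  Result: [2, 0, 6, 3, 4, 1, 5]

Answer: [2, 0, 6, 3, 4, 1, 5]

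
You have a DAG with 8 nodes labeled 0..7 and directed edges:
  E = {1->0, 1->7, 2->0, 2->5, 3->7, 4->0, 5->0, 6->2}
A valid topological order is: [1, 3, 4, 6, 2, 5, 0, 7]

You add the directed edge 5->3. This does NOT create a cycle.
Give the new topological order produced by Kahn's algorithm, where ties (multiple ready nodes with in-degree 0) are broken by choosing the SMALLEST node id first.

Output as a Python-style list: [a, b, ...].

Answer: [1, 4, 6, 2, 5, 0, 3, 7]

Derivation:
Old toposort: [1, 3, 4, 6, 2, 5, 0, 7]
Added edge: 5->3
Position of 5 (5) > position of 3 (1). Must reorder: 5 must now come before 3.
Run Kahn's algorithm (break ties by smallest node id):
  initial in-degrees: [4, 0, 1, 1, 0, 1, 0, 2]
  ready (indeg=0): [1, 4, 6]
  pop 1: indeg[0]->3; indeg[7]->1 | ready=[4, 6] | order so far=[1]
  pop 4: indeg[0]->2 | ready=[6] | order so far=[1, 4]
  pop 6: indeg[2]->0 | ready=[2] | order so far=[1, 4, 6]
  pop 2: indeg[0]->1; indeg[5]->0 | ready=[5] | order so far=[1, 4, 6, 2]
  pop 5: indeg[0]->0; indeg[3]->0 | ready=[0, 3] | order so far=[1, 4, 6, 2, 5]
  pop 0: no out-edges | ready=[3] | order so far=[1, 4, 6, 2, 5, 0]
  pop 3: indeg[7]->0 | ready=[7] | order so far=[1, 4, 6, 2, 5, 0, 3]
  pop 7: no out-edges | ready=[] | order so far=[1, 4, 6, 2, 5, 0, 3, 7]
  Result: [1, 4, 6, 2, 5, 0, 3, 7]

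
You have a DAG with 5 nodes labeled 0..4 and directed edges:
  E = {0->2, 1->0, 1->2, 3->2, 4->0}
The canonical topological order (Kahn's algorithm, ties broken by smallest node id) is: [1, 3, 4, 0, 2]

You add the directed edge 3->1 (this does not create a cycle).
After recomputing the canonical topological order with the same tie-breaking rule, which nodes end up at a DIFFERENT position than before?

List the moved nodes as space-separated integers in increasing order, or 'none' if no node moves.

Answer: 1 3

Derivation:
Old toposort: [1, 3, 4, 0, 2]
Added edge 3->1
Recompute Kahn (smallest-id tiebreak):
  initial in-degrees: [2, 1, 3, 0, 0]
  ready (indeg=0): [3, 4]
  pop 3: indeg[1]->0; indeg[2]->2 | ready=[1, 4] | order so far=[3]
  pop 1: indeg[0]->1; indeg[2]->1 | ready=[4] | order so far=[3, 1]
  pop 4: indeg[0]->0 | ready=[0] | order so far=[3, 1, 4]
  pop 0: indeg[2]->0 | ready=[2] | order so far=[3, 1, 4, 0]
  pop 2: no out-edges | ready=[] | order so far=[3, 1, 4, 0, 2]
New canonical toposort: [3, 1, 4, 0, 2]
Compare positions:
  Node 0: index 3 -> 3 (same)
  Node 1: index 0 -> 1 (moved)
  Node 2: index 4 -> 4 (same)
  Node 3: index 1 -> 0 (moved)
  Node 4: index 2 -> 2 (same)
Nodes that changed position: 1 3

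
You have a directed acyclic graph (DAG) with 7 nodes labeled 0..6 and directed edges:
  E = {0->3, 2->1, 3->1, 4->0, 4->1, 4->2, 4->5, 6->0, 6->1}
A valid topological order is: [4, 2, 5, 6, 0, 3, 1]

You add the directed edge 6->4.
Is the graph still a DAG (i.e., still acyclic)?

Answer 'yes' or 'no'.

Answer: yes

Derivation:
Given toposort: [4, 2, 5, 6, 0, 3, 1]
Position of 6: index 3; position of 4: index 0
New edge 6->4: backward (u after v in old order)
Backward edge: old toposort is now invalid. Check if this creates a cycle.
Does 4 already reach 6? Reachable from 4: [0, 1, 2, 3, 4, 5]. NO -> still a DAG (reorder needed).
Still a DAG? yes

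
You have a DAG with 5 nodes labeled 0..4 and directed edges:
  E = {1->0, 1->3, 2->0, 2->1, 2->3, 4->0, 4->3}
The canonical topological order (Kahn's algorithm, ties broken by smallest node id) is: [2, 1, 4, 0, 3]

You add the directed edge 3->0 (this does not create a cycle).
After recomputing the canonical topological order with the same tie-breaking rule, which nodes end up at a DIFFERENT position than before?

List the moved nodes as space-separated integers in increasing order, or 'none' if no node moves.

Answer: 0 3

Derivation:
Old toposort: [2, 1, 4, 0, 3]
Added edge 3->0
Recompute Kahn (smallest-id tiebreak):
  initial in-degrees: [4, 1, 0, 3, 0]
  ready (indeg=0): [2, 4]
  pop 2: indeg[0]->3; indeg[1]->0; indeg[3]->2 | ready=[1, 4] | order so far=[2]
  pop 1: indeg[0]->2; indeg[3]->1 | ready=[4] | order so far=[2, 1]
  pop 4: indeg[0]->1; indeg[3]->0 | ready=[3] | order so far=[2, 1, 4]
  pop 3: indeg[0]->0 | ready=[0] | order so far=[2, 1, 4, 3]
  pop 0: no out-edges | ready=[] | order so far=[2, 1, 4, 3, 0]
New canonical toposort: [2, 1, 4, 3, 0]
Compare positions:
  Node 0: index 3 -> 4 (moved)
  Node 1: index 1 -> 1 (same)
  Node 2: index 0 -> 0 (same)
  Node 3: index 4 -> 3 (moved)
  Node 4: index 2 -> 2 (same)
Nodes that changed position: 0 3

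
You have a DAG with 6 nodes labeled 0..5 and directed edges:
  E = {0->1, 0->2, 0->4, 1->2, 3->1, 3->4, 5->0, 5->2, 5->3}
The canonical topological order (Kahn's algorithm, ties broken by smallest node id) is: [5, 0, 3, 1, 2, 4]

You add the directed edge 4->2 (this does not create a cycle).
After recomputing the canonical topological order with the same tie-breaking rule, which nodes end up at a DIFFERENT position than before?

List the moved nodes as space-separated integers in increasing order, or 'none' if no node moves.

Answer: 2 4

Derivation:
Old toposort: [5, 0, 3, 1, 2, 4]
Added edge 4->2
Recompute Kahn (smallest-id tiebreak):
  initial in-degrees: [1, 2, 4, 1, 2, 0]
  ready (indeg=0): [5]
  pop 5: indeg[0]->0; indeg[2]->3; indeg[3]->0 | ready=[0, 3] | order so far=[5]
  pop 0: indeg[1]->1; indeg[2]->2; indeg[4]->1 | ready=[3] | order so far=[5, 0]
  pop 3: indeg[1]->0; indeg[4]->0 | ready=[1, 4] | order so far=[5, 0, 3]
  pop 1: indeg[2]->1 | ready=[4] | order so far=[5, 0, 3, 1]
  pop 4: indeg[2]->0 | ready=[2] | order so far=[5, 0, 3, 1, 4]
  pop 2: no out-edges | ready=[] | order so far=[5, 0, 3, 1, 4, 2]
New canonical toposort: [5, 0, 3, 1, 4, 2]
Compare positions:
  Node 0: index 1 -> 1 (same)
  Node 1: index 3 -> 3 (same)
  Node 2: index 4 -> 5 (moved)
  Node 3: index 2 -> 2 (same)
  Node 4: index 5 -> 4 (moved)
  Node 5: index 0 -> 0 (same)
Nodes that changed position: 2 4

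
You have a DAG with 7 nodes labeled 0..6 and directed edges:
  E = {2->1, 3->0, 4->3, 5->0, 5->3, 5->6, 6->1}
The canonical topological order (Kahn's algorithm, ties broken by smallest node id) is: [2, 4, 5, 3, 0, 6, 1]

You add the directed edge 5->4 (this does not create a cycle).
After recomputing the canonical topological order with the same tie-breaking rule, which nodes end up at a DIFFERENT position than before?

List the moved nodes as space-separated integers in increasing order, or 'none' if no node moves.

Old toposort: [2, 4, 5, 3, 0, 6, 1]
Added edge 5->4
Recompute Kahn (smallest-id tiebreak):
  initial in-degrees: [2, 2, 0, 2, 1, 0, 1]
  ready (indeg=0): [2, 5]
  pop 2: indeg[1]->1 | ready=[5] | order so far=[2]
  pop 5: indeg[0]->1; indeg[3]->1; indeg[4]->0; indeg[6]->0 | ready=[4, 6] | order so far=[2, 5]
  pop 4: indeg[3]->0 | ready=[3, 6] | order so far=[2, 5, 4]
  pop 3: indeg[0]->0 | ready=[0, 6] | order so far=[2, 5, 4, 3]
  pop 0: no out-edges | ready=[6] | order so far=[2, 5, 4, 3, 0]
  pop 6: indeg[1]->0 | ready=[1] | order so far=[2, 5, 4, 3, 0, 6]
  pop 1: no out-edges | ready=[] | order so far=[2, 5, 4, 3, 0, 6, 1]
New canonical toposort: [2, 5, 4, 3, 0, 6, 1]
Compare positions:
  Node 0: index 4 -> 4 (same)
  Node 1: index 6 -> 6 (same)
  Node 2: index 0 -> 0 (same)
  Node 3: index 3 -> 3 (same)
  Node 4: index 1 -> 2 (moved)
  Node 5: index 2 -> 1 (moved)
  Node 6: index 5 -> 5 (same)
Nodes that changed position: 4 5

Answer: 4 5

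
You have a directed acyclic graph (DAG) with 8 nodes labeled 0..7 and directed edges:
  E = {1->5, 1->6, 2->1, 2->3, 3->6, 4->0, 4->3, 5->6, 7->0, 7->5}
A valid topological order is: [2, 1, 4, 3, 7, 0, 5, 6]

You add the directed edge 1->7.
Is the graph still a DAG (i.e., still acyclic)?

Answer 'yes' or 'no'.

Answer: yes

Derivation:
Given toposort: [2, 1, 4, 3, 7, 0, 5, 6]
Position of 1: index 1; position of 7: index 4
New edge 1->7: forward
Forward edge: respects the existing order. Still a DAG, same toposort still valid.
Still a DAG? yes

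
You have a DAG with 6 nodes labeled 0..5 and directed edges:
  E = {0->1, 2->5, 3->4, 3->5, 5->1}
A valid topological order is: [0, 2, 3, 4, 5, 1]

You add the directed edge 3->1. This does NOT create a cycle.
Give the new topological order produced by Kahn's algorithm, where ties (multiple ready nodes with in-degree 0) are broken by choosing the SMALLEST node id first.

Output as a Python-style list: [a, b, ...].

Answer: [0, 2, 3, 4, 5, 1]

Derivation:
Old toposort: [0, 2, 3, 4, 5, 1]
Added edge: 3->1
Position of 3 (2) < position of 1 (5). Old order still valid.
Run Kahn's algorithm (break ties by smallest node id):
  initial in-degrees: [0, 3, 0, 0, 1, 2]
  ready (indeg=0): [0, 2, 3]
  pop 0: indeg[1]->2 | ready=[2, 3] | order so far=[0]
  pop 2: indeg[5]->1 | ready=[3] | order so far=[0, 2]
  pop 3: indeg[1]->1; indeg[4]->0; indeg[5]->0 | ready=[4, 5] | order so far=[0, 2, 3]
  pop 4: no out-edges | ready=[5] | order so far=[0, 2, 3, 4]
  pop 5: indeg[1]->0 | ready=[1] | order so far=[0, 2, 3, 4, 5]
  pop 1: no out-edges | ready=[] | order so far=[0, 2, 3, 4, 5, 1]
  Result: [0, 2, 3, 4, 5, 1]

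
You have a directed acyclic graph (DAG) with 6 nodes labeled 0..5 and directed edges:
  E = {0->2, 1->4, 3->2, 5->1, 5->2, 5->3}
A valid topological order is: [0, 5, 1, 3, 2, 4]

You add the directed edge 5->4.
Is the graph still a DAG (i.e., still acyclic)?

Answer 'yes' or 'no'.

Given toposort: [0, 5, 1, 3, 2, 4]
Position of 5: index 1; position of 4: index 5
New edge 5->4: forward
Forward edge: respects the existing order. Still a DAG, same toposort still valid.
Still a DAG? yes

Answer: yes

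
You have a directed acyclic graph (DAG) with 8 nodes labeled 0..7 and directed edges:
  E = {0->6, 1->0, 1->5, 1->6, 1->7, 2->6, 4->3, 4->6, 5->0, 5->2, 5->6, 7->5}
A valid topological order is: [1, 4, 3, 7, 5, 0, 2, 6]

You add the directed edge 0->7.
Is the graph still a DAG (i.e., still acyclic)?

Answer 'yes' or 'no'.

Answer: no

Derivation:
Given toposort: [1, 4, 3, 7, 5, 0, 2, 6]
Position of 0: index 5; position of 7: index 3
New edge 0->7: backward (u after v in old order)
Backward edge: old toposort is now invalid. Check if this creates a cycle.
Does 7 already reach 0? Reachable from 7: [0, 2, 5, 6, 7]. YES -> cycle!
Still a DAG? no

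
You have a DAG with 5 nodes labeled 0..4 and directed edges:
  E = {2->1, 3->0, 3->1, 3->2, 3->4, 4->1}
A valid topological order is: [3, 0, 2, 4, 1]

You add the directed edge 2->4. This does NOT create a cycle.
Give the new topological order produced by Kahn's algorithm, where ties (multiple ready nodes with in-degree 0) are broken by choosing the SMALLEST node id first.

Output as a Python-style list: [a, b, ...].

Answer: [3, 0, 2, 4, 1]

Derivation:
Old toposort: [3, 0, 2, 4, 1]
Added edge: 2->4
Position of 2 (2) < position of 4 (3). Old order still valid.
Run Kahn's algorithm (break ties by smallest node id):
  initial in-degrees: [1, 3, 1, 0, 2]
  ready (indeg=0): [3]
  pop 3: indeg[0]->0; indeg[1]->2; indeg[2]->0; indeg[4]->1 | ready=[0, 2] | order so far=[3]
  pop 0: no out-edges | ready=[2] | order so far=[3, 0]
  pop 2: indeg[1]->1; indeg[4]->0 | ready=[4] | order so far=[3, 0, 2]
  pop 4: indeg[1]->0 | ready=[1] | order so far=[3, 0, 2, 4]
  pop 1: no out-edges | ready=[] | order so far=[3, 0, 2, 4, 1]
  Result: [3, 0, 2, 4, 1]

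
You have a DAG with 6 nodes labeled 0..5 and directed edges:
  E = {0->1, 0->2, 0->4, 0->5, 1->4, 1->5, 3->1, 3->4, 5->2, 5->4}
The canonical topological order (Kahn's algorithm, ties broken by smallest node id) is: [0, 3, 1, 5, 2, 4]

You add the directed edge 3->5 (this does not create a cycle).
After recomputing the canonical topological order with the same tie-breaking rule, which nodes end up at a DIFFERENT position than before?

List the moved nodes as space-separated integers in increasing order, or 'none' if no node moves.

Answer: none

Derivation:
Old toposort: [0, 3, 1, 5, 2, 4]
Added edge 3->5
Recompute Kahn (smallest-id tiebreak):
  initial in-degrees: [0, 2, 2, 0, 4, 3]
  ready (indeg=0): [0, 3]
  pop 0: indeg[1]->1; indeg[2]->1; indeg[4]->3; indeg[5]->2 | ready=[3] | order so far=[0]
  pop 3: indeg[1]->0; indeg[4]->2; indeg[5]->1 | ready=[1] | order so far=[0, 3]
  pop 1: indeg[4]->1; indeg[5]->0 | ready=[5] | order so far=[0, 3, 1]
  pop 5: indeg[2]->0; indeg[4]->0 | ready=[2, 4] | order so far=[0, 3, 1, 5]
  pop 2: no out-edges | ready=[4] | order so far=[0, 3, 1, 5, 2]
  pop 4: no out-edges | ready=[] | order so far=[0, 3, 1, 5, 2, 4]
New canonical toposort: [0, 3, 1, 5, 2, 4]
Compare positions:
  Node 0: index 0 -> 0 (same)
  Node 1: index 2 -> 2 (same)
  Node 2: index 4 -> 4 (same)
  Node 3: index 1 -> 1 (same)
  Node 4: index 5 -> 5 (same)
  Node 5: index 3 -> 3 (same)
Nodes that changed position: none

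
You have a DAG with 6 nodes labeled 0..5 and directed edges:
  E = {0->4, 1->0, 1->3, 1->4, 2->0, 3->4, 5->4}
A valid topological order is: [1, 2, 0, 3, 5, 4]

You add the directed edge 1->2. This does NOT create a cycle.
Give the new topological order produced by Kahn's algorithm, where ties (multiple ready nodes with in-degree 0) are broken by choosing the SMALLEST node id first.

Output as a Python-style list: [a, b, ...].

Old toposort: [1, 2, 0, 3, 5, 4]
Added edge: 1->2
Position of 1 (0) < position of 2 (1). Old order still valid.
Run Kahn's algorithm (break ties by smallest node id):
  initial in-degrees: [2, 0, 1, 1, 4, 0]
  ready (indeg=0): [1, 5]
  pop 1: indeg[0]->1; indeg[2]->0; indeg[3]->0; indeg[4]->3 | ready=[2, 3, 5] | order so far=[1]
  pop 2: indeg[0]->0 | ready=[0, 3, 5] | order so far=[1, 2]
  pop 0: indeg[4]->2 | ready=[3, 5] | order so far=[1, 2, 0]
  pop 3: indeg[4]->1 | ready=[5] | order so far=[1, 2, 0, 3]
  pop 5: indeg[4]->0 | ready=[4] | order so far=[1, 2, 0, 3, 5]
  pop 4: no out-edges | ready=[] | order so far=[1, 2, 0, 3, 5, 4]
  Result: [1, 2, 0, 3, 5, 4]

Answer: [1, 2, 0, 3, 5, 4]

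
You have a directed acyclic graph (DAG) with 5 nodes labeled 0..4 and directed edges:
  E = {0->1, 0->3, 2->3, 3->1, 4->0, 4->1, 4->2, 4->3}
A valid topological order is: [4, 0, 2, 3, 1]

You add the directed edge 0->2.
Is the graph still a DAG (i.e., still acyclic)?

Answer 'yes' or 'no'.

Given toposort: [4, 0, 2, 3, 1]
Position of 0: index 1; position of 2: index 2
New edge 0->2: forward
Forward edge: respects the existing order. Still a DAG, same toposort still valid.
Still a DAG? yes

Answer: yes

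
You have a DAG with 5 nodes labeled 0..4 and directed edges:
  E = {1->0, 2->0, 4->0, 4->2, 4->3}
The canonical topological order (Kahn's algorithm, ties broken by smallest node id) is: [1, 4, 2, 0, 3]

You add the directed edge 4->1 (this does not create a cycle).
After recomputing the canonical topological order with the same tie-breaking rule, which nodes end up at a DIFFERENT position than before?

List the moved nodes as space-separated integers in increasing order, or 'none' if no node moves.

Old toposort: [1, 4, 2, 0, 3]
Added edge 4->1
Recompute Kahn (smallest-id tiebreak):
  initial in-degrees: [3, 1, 1, 1, 0]
  ready (indeg=0): [4]
  pop 4: indeg[0]->2; indeg[1]->0; indeg[2]->0; indeg[3]->0 | ready=[1, 2, 3] | order so far=[4]
  pop 1: indeg[0]->1 | ready=[2, 3] | order so far=[4, 1]
  pop 2: indeg[0]->0 | ready=[0, 3] | order so far=[4, 1, 2]
  pop 0: no out-edges | ready=[3] | order so far=[4, 1, 2, 0]
  pop 3: no out-edges | ready=[] | order so far=[4, 1, 2, 0, 3]
New canonical toposort: [4, 1, 2, 0, 3]
Compare positions:
  Node 0: index 3 -> 3 (same)
  Node 1: index 0 -> 1 (moved)
  Node 2: index 2 -> 2 (same)
  Node 3: index 4 -> 4 (same)
  Node 4: index 1 -> 0 (moved)
Nodes that changed position: 1 4

Answer: 1 4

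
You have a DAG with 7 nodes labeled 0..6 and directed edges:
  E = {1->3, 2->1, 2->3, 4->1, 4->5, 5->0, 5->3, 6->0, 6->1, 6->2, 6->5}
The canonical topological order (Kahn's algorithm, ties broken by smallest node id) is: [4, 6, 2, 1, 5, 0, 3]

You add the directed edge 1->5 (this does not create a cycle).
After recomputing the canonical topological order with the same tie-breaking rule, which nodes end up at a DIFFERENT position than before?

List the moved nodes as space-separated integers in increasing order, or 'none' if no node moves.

Old toposort: [4, 6, 2, 1, 5, 0, 3]
Added edge 1->5
Recompute Kahn (smallest-id tiebreak):
  initial in-degrees: [2, 3, 1, 3, 0, 3, 0]
  ready (indeg=0): [4, 6]
  pop 4: indeg[1]->2; indeg[5]->2 | ready=[6] | order so far=[4]
  pop 6: indeg[0]->1; indeg[1]->1; indeg[2]->0; indeg[5]->1 | ready=[2] | order so far=[4, 6]
  pop 2: indeg[1]->0; indeg[3]->2 | ready=[1] | order so far=[4, 6, 2]
  pop 1: indeg[3]->1; indeg[5]->0 | ready=[5] | order so far=[4, 6, 2, 1]
  pop 5: indeg[0]->0; indeg[3]->0 | ready=[0, 3] | order so far=[4, 6, 2, 1, 5]
  pop 0: no out-edges | ready=[3] | order so far=[4, 6, 2, 1, 5, 0]
  pop 3: no out-edges | ready=[] | order so far=[4, 6, 2, 1, 5, 0, 3]
New canonical toposort: [4, 6, 2, 1, 5, 0, 3]
Compare positions:
  Node 0: index 5 -> 5 (same)
  Node 1: index 3 -> 3 (same)
  Node 2: index 2 -> 2 (same)
  Node 3: index 6 -> 6 (same)
  Node 4: index 0 -> 0 (same)
  Node 5: index 4 -> 4 (same)
  Node 6: index 1 -> 1 (same)
Nodes that changed position: none

Answer: none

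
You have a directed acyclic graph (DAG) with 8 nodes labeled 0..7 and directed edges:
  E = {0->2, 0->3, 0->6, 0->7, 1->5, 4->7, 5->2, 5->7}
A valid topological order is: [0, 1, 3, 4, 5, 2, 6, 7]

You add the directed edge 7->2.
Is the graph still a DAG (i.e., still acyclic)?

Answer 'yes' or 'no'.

Answer: yes

Derivation:
Given toposort: [0, 1, 3, 4, 5, 2, 6, 7]
Position of 7: index 7; position of 2: index 5
New edge 7->2: backward (u after v in old order)
Backward edge: old toposort is now invalid. Check if this creates a cycle.
Does 2 already reach 7? Reachable from 2: [2]. NO -> still a DAG (reorder needed).
Still a DAG? yes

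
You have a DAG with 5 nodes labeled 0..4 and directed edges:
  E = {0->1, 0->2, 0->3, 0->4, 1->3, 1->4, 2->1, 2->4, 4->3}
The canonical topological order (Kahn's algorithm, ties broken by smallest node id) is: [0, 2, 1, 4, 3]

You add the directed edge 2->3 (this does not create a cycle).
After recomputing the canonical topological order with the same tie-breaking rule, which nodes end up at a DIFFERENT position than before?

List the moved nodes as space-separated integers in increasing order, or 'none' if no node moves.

Old toposort: [0, 2, 1, 4, 3]
Added edge 2->3
Recompute Kahn (smallest-id tiebreak):
  initial in-degrees: [0, 2, 1, 4, 3]
  ready (indeg=0): [0]
  pop 0: indeg[1]->1; indeg[2]->0; indeg[3]->3; indeg[4]->2 | ready=[2] | order so far=[0]
  pop 2: indeg[1]->0; indeg[3]->2; indeg[4]->1 | ready=[1] | order so far=[0, 2]
  pop 1: indeg[3]->1; indeg[4]->0 | ready=[4] | order so far=[0, 2, 1]
  pop 4: indeg[3]->0 | ready=[3] | order so far=[0, 2, 1, 4]
  pop 3: no out-edges | ready=[] | order so far=[0, 2, 1, 4, 3]
New canonical toposort: [0, 2, 1, 4, 3]
Compare positions:
  Node 0: index 0 -> 0 (same)
  Node 1: index 2 -> 2 (same)
  Node 2: index 1 -> 1 (same)
  Node 3: index 4 -> 4 (same)
  Node 4: index 3 -> 3 (same)
Nodes that changed position: none

Answer: none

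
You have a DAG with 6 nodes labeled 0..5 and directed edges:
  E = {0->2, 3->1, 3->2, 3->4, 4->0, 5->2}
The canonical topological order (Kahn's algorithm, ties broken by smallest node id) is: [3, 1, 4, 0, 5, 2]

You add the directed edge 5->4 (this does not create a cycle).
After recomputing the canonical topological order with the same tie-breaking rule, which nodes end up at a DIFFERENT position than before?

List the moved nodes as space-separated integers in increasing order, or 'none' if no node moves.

Old toposort: [3, 1, 4, 0, 5, 2]
Added edge 5->4
Recompute Kahn (smallest-id tiebreak):
  initial in-degrees: [1, 1, 3, 0, 2, 0]
  ready (indeg=0): [3, 5]
  pop 3: indeg[1]->0; indeg[2]->2; indeg[4]->1 | ready=[1, 5] | order so far=[3]
  pop 1: no out-edges | ready=[5] | order so far=[3, 1]
  pop 5: indeg[2]->1; indeg[4]->0 | ready=[4] | order so far=[3, 1, 5]
  pop 4: indeg[0]->0 | ready=[0] | order so far=[3, 1, 5, 4]
  pop 0: indeg[2]->0 | ready=[2] | order so far=[3, 1, 5, 4, 0]
  pop 2: no out-edges | ready=[] | order so far=[3, 1, 5, 4, 0, 2]
New canonical toposort: [3, 1, 5, 4, 0, 2]
Compare positions:
  Node 0: index 3 -> 4 (moved)
  Node 1: index 1 -> 1 (same)
  Node 2: index 5 -> 5 (same)
  Node 3: index 0 -> 0 (same)
  Node 4: index 2 -> 3 (moved)
  Node 5: index 4 -> 2 (moved)
Nodes that changed position: 0 4 5

Answer: 0 4 5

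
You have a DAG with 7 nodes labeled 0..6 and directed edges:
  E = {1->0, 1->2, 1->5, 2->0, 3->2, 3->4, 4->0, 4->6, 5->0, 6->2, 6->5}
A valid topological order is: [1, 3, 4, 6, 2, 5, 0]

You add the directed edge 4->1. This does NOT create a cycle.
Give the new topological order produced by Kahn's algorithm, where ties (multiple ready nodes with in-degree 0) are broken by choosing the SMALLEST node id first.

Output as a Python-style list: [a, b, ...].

Old toposort: [1, 3, 4, 6, 2, 5, 0]
Added edge: 4->1
Position of 4 (2) > position of 1 (0). Must reorder: 4 must now come before 1.
Run Kahn's algorithm (break ties by smallest node id):
  initial in-degrees: [4, 1, 3, 0, 1, 2, 1]
  ready (indeg=0): [3]
  pop 3: indeg[2]->2; indeg[4]->0 | ready=[4] | order so far=[3]
  pop 4: indeg[0]->3; indeg[1]->0; indeg[6]->0 | ready=[1, 6] | order so far=[3, 4]
  pop 1: indeg[0]->2; indeg[2]->1; indeg[5]->1 | ready=[6] | order so far=[3, 4, 1]
  pop 6: indeg[2]->0; indeg[5]->0 | ready=[2, 5] | order so far=[3, 4, 1, 6]
  pop 2: indeg[0]->1 | ready=[5] | order so far=[3, 4, 1, 6, 2]
  pop 5: indeg[0]->0 | ready=[0] | order so far=[3, 4, 1, 6, 2, 5]
  pop 0: no out-edges | ready=[] | order so far=[3, 4, 1, 6, 2, 5, 0]
  Result: [3, 4, 1, 6, 2, 5, 0]

Answer: [3, 4, 1, 6, 2, 5, 0]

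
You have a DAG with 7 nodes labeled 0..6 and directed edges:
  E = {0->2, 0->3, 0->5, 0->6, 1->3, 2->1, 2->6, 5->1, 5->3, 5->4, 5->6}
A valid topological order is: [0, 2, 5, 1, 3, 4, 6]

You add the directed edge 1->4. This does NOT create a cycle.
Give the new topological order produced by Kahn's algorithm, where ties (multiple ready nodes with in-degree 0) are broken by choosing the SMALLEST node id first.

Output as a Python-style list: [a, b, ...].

Old toposort: [0, 2, 5, 1, 3, 4, 6]
Added edge: 1->4
Position of 1 (3) < position of 4 (5). Old order still valid.
Run Kahn's algorithm (break ties by smallest node id):
  initial in-degrees: [0, 2, 1, 3, 2, 1, 3]
  ready (indeg=0): [0]
  pop 0: indeg[2]->0; indeg[3]->2; indeg[5]->0; indeg[6]->2 | ready=[2, 5] | order so far=[0]
  pop 2: indeg[1]->1; indeg[6]->1 | ready=[5] | order so far=[0, 2]
  pop 5: indeg[1]->0; indeg[3]->1; indeg[4]->1; indeg[6]->0 | ready=[1, 6] | order so far=[0, 2, 5]
  pop 1: indeg[3]->0; indeg[4]->0 | ready=[3, 4, 6] | order so far=[0, 2, 5, 1]
  pop 3: no out-edges | ready=[4, 6] | order so far=[0, 2, 5, 1, 3]
  pop 4: no out-edges | ready=[6] | order so far=[0, 2, 5, 1, 3, 4]
  pop 6: no out-edges | ready=[] | order so far=[0, 2, 5, 1, 3, 4, 6]
  Result: [0, 2, 5, 1, 3, 4, 6]

Answer: [0, 2, 5, 1, 3, 4, 6]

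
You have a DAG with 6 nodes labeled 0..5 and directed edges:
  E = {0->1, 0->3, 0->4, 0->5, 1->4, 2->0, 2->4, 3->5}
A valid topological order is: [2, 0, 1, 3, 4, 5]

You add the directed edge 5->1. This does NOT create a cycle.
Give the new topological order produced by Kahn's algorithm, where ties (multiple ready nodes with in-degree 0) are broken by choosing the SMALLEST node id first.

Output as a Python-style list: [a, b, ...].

Answer: [2, 0, 3, 5, 1, 4]

Derivation:
Old toposort: [2, 0, 1, 3, 4, 5]
Added edge: 5->1
Position of 5 (5) > position of 1 (2). Must reorder: 5 must now come before 1.
Run Kahn's algorithm (break ties by smallest node id):
  initial in-degrees: [1, 2, 0, 1, 3, 2]
  ready (indeg=0): [2]
  pop 2: indeg[0]->0; indeg[4]->2 | ready=[0] | order so far=[2]
  pop 0: indeg[1]->1; indeg[3]->0; indeg[4]->1; indeg[5]->1 | ready=[3] | order so far=[2, 0]
  pop 3: indeg[5]->0 | ready=[5] | order so far=[2, 0, 3]
  pop 5: indeg[1]->0 | ready=[1] | order so far=[2, 0, 3, 5]
  pop 1: indeg[4]->0 | ready=[4] | order so far=[2, 0, 3, 5, 1]
  pop 4: no out-edges | ready=[] | order so far=[2, 0, 3, 5, 1, 4]
  Result: [2, 0, 3, 5, 1, 4]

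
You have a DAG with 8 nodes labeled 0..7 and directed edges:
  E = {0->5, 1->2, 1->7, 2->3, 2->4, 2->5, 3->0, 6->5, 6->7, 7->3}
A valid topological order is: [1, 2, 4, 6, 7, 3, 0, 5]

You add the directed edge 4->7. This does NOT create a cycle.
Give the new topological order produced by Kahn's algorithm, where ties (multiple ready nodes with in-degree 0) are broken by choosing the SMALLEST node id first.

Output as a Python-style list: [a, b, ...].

Old toposort: [1, 2, 4, 6, 7, 3, 0, 5]
Added edge: 4->7
Position of 4 (2) < position of 7 (4). Old order still valid.
Run Kahn's algorithm (break ties by smallest node id):
  initial in-degrees: [1, 0, 1, 2, 1, 3, 0, 3]
  ready (indeg=0): [1, 6]
  pop 1: indeg[2]->0; indeg[7]->2 | ready=[2, 6] | order so far=[1]
  pop 2: indeg[3]->1; indeg[4]->0; indeg[5]->2 | ready=[4, 6] | order so far=[1, 2]
  pop 4: indeg[7]->1 | ready=[6] | order so far=[1, 2, 4]
  pop 6: indeg[5]->1; indeg[7]->0 | ready=[7] | order so far=[1, 2, 4, 6]
  pop 7: indeg[3]->0 | ready=[3] | order so far=[1, 2, 4, 6, 7]
  pop 3: indeg[0]->0 | ready=[0] | order so far=[1, 2, 4, 6, 7, 3]
  pop 0: indeg[5]->0 | ready=[5] | order so far=[1, 2, 4, 6, 7, 3, 0]
  pop 5: no out-edges | ready=[] | order so far=[1, 2, 4, 6, 7, 3, 0, 5]
  Result: [1, 2, 4, 6, 7, 3, 0, 5]

Answer: [1, 2, 4, 6, 7, 3, 0, 5]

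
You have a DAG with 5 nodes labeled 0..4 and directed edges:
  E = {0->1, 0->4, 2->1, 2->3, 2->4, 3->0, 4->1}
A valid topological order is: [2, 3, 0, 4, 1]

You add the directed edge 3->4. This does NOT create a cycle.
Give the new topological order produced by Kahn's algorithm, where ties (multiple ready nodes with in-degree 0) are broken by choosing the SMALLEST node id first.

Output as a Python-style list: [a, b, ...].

Answer: [2, 3, 0, 4, 1]

Derivation:
Old toposort: [2, 3, 0, 4, 1]
Added edge: 3->4
Position of 3 (1) < position of 4 (3). Old order still valid.
Run Kahn's algorithm (break ties by smallest node id):
  initial in-degrees: [1, 3, 0, 1, 3]
  ready (indeg=0): [2]
  pop 2: indeg[1]->2; indeg[3]->0; indeg[4]->2 | ready=[3] | order so far=[2]
  pop 3: indeg[0]->0; indeg[4]->1 | ready=[0] | order so far=[2, 3]
  pop 0: indeg[1]->1; indeg[4]->0 | ready=[4] | order so far=[2, 3, 0]
  pop 4: indeg[1]->0 | ready=[1] | order so far=[2, 3, 0, 4]
  pop 1: no out-edges | ready=[] | order so far=[2, 3, 0, 4, 1]
  Result: [2, 3, 0, 4, 1]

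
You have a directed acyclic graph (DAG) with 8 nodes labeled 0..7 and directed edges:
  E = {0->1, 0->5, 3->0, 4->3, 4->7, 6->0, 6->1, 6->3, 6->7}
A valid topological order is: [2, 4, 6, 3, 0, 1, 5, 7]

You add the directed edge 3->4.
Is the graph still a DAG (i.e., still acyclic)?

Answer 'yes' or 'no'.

Answer: no

Derivation:
Given toposort: [2, 4, 6, 3, 0, 1, 5, 7]
Position of 3: index 3; position of 4: index 1
New edge 3->4: backward (u after v in old order)
Backward edge: old toposort is now invalid. Check if this creates a cycle.
Does 4 already reach 3? Reachable from 4: [0, 1, 3, 4, 5, 7]. YES -> cycle!
Still a DAG? no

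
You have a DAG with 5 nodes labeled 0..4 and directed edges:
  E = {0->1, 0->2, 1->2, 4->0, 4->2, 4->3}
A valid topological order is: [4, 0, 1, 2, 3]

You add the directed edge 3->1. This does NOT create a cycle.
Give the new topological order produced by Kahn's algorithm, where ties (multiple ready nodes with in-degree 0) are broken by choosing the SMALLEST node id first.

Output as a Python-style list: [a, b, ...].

Old toposort: [4, 0, 1, 2, 3]
Added edge: 3->1
Position of 3 (4) > position of 1 (2). Must reorder: 3 must now come before 1.
Run Kahn's algorithm (break ties by smallest node id):
  initial in-degrees: [1, 2, 3, 1, 0]
  ready (indeg=0): [4]
  pop 4: indeg[0]->0; indeg[2]->2; indeg[3]->0 | ready=[0, 3] | order so far=[4]
  pop 0: indeg[1]->1; indeg[2]->1 | ready=[3] | order so far=[4, 0]
  pop 3: indeg[1]->0 | ready=[1] | order so far=[4, 0, 3]
  pop 1: indeg[2]->0 | ready=[2] | order so far=[4, 0, 3, 1]
  pop 2: no out-edges | ready=[] | order so far=[4, 0, 3, 1, 2]
  Result: [4, 0, 3, 1, 2]

Answer: [4, 0, 3, 1, 2]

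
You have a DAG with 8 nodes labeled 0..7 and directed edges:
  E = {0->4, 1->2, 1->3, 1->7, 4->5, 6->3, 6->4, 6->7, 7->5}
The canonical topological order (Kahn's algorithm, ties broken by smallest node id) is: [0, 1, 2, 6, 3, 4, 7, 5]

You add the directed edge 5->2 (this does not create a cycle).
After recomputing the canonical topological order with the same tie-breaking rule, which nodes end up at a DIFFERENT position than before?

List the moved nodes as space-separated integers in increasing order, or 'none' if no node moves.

Old toposort: [0, 1, 2, 6, 3, 4, 7, 5]
Added edge 5->2
Recompute Kahn (smallest-id tiebreak):
  initial in-degrees: [0, 0, 2, 2, 2, 2, 0, 2]
  ready (indeg=0): [0, 1, 6]
  pop 0: indeg[4]->1 | ready=[1, 6] | order so far=[0]
  pop 1: indeg[2]->1; indeg[3]->1; indeg[7]->1 | ready=[6] | order so far=[0, 1]
  pop 6: indeg[3]->0; indeg[4]->0; indeg[7]->0 | ready=[3, 4, 7] | order so far=[0, 1, 6]
  pop 3: no out-edges | ready=[4, 7] | order so far=[0, 1, 6, 3]
  pop 4: indeg[5]->1 | ready=[7] | order so far=[0, 1, 6, 3, 4]
  pop 7: indeg[5]->0 | ready=[5] | order so far=[0, 1, 6, 3, 4, 7]
  pop 5: indeg[2]->0 | ready=[2] | order so far=[0, 1, 6, 3, 4, 7, 5]
  pop 2: no out-edges | ready=[] | order so far=[0, 1, 6, 3, 4, 7, 5, 2]
New canonical toposort: [0, 1, 6, 3, 4, 7, 5, 2]
Compare positions:
  Node 0: index 0 -> 0 (same)
  Node 1: index 1 -> 1 (same)
  Node 2: index 2 -> 7 (moved)
  Node 3: index 4 -> 3 (moved)
  Node 4: index 5 -> 4 (moved)
  Node 5: index 7 -> 6 (moved)
  Node 6: index 3 -> 2 (moved)
  Node 7: index 6 -> 5 (moved)
Nodes that changed position: 2 3 4 5 6 7

Answer: 2 3 4 5 6 7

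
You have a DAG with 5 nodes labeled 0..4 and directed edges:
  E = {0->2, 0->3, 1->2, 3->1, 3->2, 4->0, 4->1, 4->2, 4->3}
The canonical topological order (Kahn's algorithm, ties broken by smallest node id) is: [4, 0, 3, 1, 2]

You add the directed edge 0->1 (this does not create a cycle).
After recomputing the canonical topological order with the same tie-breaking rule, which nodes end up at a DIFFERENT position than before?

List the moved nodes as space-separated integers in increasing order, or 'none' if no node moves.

Answer: none

Derivation:
Old toposort: [4, 0, 3, 1, 2]
Added edge 0->1
Recompute Kahn (smallest-id tiebreak):
  initial in-degrees: [1, 3, 4, 2, 0]
  ready (indeg=0): [4]
  pop 4: indeg[0]->0; indeg[1]->2; indeg[2]->3; indeg[3]->1 | ready=[0] | order so far=[4]
  pop 0: indeg[1]->1; indeg[2]->2; indeg[3]->0 | ready=[3] | order so far=[4, 0]
  pop 3: indeg[1]->0; indeg[2]->1 | ready=[1] | order so far=[4, 0, 3]
  pop 1: indeg[2]->0 | ready=[2] | order so far=[4, 0, 3, 1]
  pop 2: no out-edges | ready=[] | order so far=[4, 0, 3, 1, 2]
New canonical toposort: [4, 0, 3, 1, 2]
Compare positions:
  Node 0: index 1 -> 1 (same)
  Node 1: index 3 -> 3 (same)
  Node 2: index 4 -> 4 (same)
  Node 3: index 2 -> 2 (same)
  Node 4: index 0 -> 0 (same)
Nodes that changed position: none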